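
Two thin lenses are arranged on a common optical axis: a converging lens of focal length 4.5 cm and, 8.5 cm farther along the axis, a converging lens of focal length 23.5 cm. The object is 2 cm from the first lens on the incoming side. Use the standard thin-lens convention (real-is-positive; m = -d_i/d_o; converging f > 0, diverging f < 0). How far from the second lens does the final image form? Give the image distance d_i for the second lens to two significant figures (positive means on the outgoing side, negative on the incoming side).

Lens 1: 1/d_i1 = 1/f_1 - 1/d_o1 = 1/4.5 - 1/2 = -0.27778 cm^-1, so d_i1 = -3.600 cm.
With d_i1 < 0 the first image is virtual and lies on the object side; the object distance for lens 2 is d_o2 = 8.5 - (-3.600) = 12.100 cm.
Lens 2: 1/d_i2 = 1/f_2 - 1/d_o2 = 1/23.5 - 1/(12.100) = -0.04009 cm^-1, so d_i2 = -24.943 cm.

-25 cm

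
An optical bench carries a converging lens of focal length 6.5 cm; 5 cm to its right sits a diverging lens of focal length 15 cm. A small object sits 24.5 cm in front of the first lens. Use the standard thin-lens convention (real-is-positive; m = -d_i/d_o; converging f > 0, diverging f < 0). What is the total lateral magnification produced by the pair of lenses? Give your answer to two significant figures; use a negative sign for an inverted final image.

-0.49

First lens: d_i1 = 1/(1/6.5 - 1/24.5) = 8.847 cm.
m_1 = -(8.847)/24.5 = -0.3611.
Since 8.847 cm > 5 cm, the first image lies past the second lens and serves as a virtual object: d_o2 = L - d_i1 = -3.847 cm.
Second lens: d_i2 = 1/(1/(-15) - 1/(-3.847)) = 5.174 cm.
m_2 = -(5.174)/(-3.847) = 1.3450.
The system's lateral magnification is m_1 m_2 = (-0.3611)(1.3450) = -0.4857.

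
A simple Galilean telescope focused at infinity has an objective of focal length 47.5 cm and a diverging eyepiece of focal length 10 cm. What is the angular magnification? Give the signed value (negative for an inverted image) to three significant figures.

4.75

M = -f_obj/f_eye = -47.5/(-10) = 4.750.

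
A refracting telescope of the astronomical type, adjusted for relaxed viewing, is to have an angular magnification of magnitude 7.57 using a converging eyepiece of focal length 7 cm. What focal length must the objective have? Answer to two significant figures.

|M| = f_obj/|f_eye|, so f_obj = |M| x |f_eye| = 7.57 x 7 = 52.990 cm.

53 cm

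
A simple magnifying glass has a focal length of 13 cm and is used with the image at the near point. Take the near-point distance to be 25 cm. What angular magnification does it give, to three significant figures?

M = 1 + D/f = 1 + 25/13 = 2.923.

2.92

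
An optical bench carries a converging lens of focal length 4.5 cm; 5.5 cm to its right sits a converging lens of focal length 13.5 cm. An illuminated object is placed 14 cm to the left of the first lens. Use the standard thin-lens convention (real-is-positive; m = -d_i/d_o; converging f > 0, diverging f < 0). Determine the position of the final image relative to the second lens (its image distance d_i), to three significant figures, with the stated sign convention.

Applying the thin-lens equation to the first lens, 1/4.5 = 1/14 + 1/d_i1, which gives d_i1 = 6.632 cm.
Since 6.632 cm > 5.5 cm, the first image lies past the second lens and serves as a virtual object: d_o2 = L - d_i1 = -1.132 cm.
Applying the thin-lens equation again with f_2 = 13.5 cm and d_o2 = -1.132 cm gives d_i2 = 1.044 cm.

1.04 cm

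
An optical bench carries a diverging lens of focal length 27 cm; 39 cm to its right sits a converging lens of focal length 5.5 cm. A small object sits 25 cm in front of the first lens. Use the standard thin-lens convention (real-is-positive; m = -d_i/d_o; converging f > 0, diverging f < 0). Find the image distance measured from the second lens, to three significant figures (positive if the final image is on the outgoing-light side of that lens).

Applying the thin-lens equation to the first lens, 1/(-27) = 1/25 + 1/d_i1, which gives d_i1 = -12.981 cm.
With d_i1 < 0 the first image is virtual and lies on the object side; the object distance for lens 2 is d_o2 = 39 - (-12.981) = 51.981 cm.
Applying the thin-lens equation again with f_2 = 5.5 cm and d_o2 = 51.981 cm gives d_i2 = 6.151 cm.

6.15 cm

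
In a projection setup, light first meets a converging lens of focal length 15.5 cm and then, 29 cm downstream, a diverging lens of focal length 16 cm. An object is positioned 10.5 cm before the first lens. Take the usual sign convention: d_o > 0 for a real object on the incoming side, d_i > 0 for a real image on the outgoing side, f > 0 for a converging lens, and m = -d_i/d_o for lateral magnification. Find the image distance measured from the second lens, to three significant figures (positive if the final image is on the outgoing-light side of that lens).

Applying the thin-lens equation to the first lens, 1/15.5 = 1/10.5 + 1/d_i1, which gives d_i1 = -32.550 cm.
The intermediate image is virtual, 32.550 cm to the left of lens 1, so d_o2 = L - d_i1 = 29 - (-32.550) = 61.550 cm.
Applying the thin-lens equation again with f_2 = -16 cm and d_o2 = 61.550 cm gives d_i2 = -12.699 cm.

-12.7 cm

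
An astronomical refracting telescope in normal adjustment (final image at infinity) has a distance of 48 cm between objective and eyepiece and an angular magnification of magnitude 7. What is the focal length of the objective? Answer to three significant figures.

42.0 cm

In normal adjustment the tube length equals f_obj + f_eye and |M| = f_obj/f_eye.
So f_obj = 7 f_eye and 7 f_eye + f_eye = 48 cm, giving f_eye = 48/8 = 6.000 cm and f_obj = 42.000 cm.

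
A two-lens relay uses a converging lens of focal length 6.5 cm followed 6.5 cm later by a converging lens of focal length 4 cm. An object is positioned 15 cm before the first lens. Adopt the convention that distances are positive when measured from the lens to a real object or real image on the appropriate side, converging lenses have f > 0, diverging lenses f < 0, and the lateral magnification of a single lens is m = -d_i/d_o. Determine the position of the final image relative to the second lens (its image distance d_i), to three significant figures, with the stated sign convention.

First lens: d_i1 = 1/(1/6.5 - 1/15) = 11.471 cm.
Since 11.471 cm > 6.5 cm, the first image lies past the second lens and serves as a virtual object: d_o2 = L - d_i1 = -4.971 cm.
Second lens: d_i2 = 1/(1/4 - 1/(-4.971)) = 2.216 cm.

2.22 cm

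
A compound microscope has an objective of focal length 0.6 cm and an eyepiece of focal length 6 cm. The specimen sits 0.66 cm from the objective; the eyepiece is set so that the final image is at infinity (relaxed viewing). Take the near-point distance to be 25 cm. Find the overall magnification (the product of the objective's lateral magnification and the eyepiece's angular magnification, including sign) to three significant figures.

Objective: 1/d_i = 1/f_obj - 1/d_o = 1/0.6 - 1/0.66 = 0.15152 cm^-1, so d_i = 6.600 cm.
m_obj = -d_i/d_o = -6.600/0.66 = -10.000.
Eyepiece angular magnification (image at infinity): M_eye = D/f_e = 25/6 = 4.167.
Overall M = m_obj x M_eye = (-10.000)(4.167) = -41.67.

-41.7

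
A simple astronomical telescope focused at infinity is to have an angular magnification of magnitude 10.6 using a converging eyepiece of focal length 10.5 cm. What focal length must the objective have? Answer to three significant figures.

|M| = f_obj/|f_eye|, so f_obj = |M| x |f_eye| = 10.6 x 10.5 = 111.300 cm.

111 cm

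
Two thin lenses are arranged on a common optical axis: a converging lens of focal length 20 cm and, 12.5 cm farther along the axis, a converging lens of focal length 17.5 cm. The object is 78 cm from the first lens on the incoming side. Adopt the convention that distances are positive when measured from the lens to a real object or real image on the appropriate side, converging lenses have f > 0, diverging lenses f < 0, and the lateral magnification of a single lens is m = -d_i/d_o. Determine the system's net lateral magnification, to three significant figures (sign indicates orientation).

-0.189

First lens: d_i1 = 1/(1/20 - 1/78) = 26.897 cm.
m_1 = -(26.897)/78 = -0.3448.
This image would form 26.897 cm past lens 1, i.e. 14.397 cm beyond lens 2, so it is a virtual object for lens 2: d_o2 = 12.5 - 26.897 = -14.397 cm.
Second lens: d_i2 = 1/(1/17.5 - 1/(-14.397)) = 7.899 cm.
m_2 = -(7.899)/(-14.397) = 0.5486.
Total m = m_1 x m_2 = (-0.3448)(0.5486) = -0.1892.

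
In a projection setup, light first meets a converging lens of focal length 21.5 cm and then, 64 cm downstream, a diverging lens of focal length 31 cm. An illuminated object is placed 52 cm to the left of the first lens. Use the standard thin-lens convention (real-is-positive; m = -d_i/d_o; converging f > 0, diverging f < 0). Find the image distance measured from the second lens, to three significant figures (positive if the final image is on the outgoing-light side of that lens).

-14.5 cm

Lens 1: 1/d_i1 = 1/f_1 - 1/d_o1 = 1/21.5 - 1/52 = 0.02728 cm^-1, so d_i1 = 36.656 cm.
That image sits 27.344 cm in front of the second lens, so d_o2 = 27.344 cm.
Lens 2: 1/d_i2 = 1/f_2 - 1/d_o2 = 1/(-31) - 1/(27.344) = -0.06883 cm^-1, so d_i2 = -14.529 cm.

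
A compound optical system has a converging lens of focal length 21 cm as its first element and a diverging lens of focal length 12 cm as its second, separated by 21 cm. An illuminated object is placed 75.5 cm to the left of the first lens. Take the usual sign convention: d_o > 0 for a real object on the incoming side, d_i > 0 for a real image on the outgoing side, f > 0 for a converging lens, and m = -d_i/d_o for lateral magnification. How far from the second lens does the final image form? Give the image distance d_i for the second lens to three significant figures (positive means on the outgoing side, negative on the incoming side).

Applying the thin-lens equation to the first lens, 1/21 = 1/75.5 + 1/d_i1, which gives d_i1 = 29.092 cm.
This image would form 29.092 cm past lens 1, i.e. 8.092 cm beyond lens 2, so it is a virtual object for lens 2: d_o2 = 21 - 29.092 = -8.092 cm.
Applying the thin-lens equation again with f_2 = -12 cm and d_o2 = -8.092 cm gives d_i2 = 24.845 cm.

24.8 cm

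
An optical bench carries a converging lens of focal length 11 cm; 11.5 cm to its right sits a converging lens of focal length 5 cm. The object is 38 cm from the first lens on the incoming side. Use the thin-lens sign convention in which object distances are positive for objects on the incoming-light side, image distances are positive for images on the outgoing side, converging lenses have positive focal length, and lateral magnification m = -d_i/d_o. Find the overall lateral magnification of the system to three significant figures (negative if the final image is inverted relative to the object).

-0.227

Applying the thin-lens equation to the first lens, 1/11 = 1/38 + 1/d_i1, which gives d_i1 = 15.481 cm.
Its lateral magnification is m_1 = -d_i1/d_o1 = -(15.481)/38 = -0.4074.
This image would form 15.481 cm past lens 1, i.e. 3.981 cm beyond lens 2, so it is a virtual object for lens 2: d_o2 = 11.5 - 15.481 = -3.981 cm.
Applying the thin-lens equation again with f_2 = 5 cm and d_o2 = -3.981 cm gives d_i2 = 2.216 cm.
m_2 = -(2.216)/(-3.981) = 0.5567.
Total m = m_1 x m_2 = (-0.4074)(0.5567) = -0.2268.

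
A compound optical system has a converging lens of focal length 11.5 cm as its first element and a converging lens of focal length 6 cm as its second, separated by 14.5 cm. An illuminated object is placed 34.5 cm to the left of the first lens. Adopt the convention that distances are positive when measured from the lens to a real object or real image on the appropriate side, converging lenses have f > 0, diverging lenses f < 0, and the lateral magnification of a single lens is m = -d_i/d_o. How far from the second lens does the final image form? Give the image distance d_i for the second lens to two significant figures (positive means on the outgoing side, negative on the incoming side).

Applying the thin-lens equation to the first lens, 1/11.5 = 1/34.5 + 1/d_i1, which gives d_i1 = 17.250 cm.
Since 17.250 cm > 14.5 cm, the first image lies past the second lens and serves as a virtual object: d_o2 = L - d_i1 = -2.750 cm.
Applying the thin-lens equation again with f_2 = 6 cm and d_o2 = -2.750 cm gives d_i2 = 1.886 cm.

1.9 cm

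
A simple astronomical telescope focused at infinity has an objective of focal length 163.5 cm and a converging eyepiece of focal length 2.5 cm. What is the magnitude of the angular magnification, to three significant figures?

65.4

|M| = f_obj/|f_eye| = 163.5/2.5 = 65.400.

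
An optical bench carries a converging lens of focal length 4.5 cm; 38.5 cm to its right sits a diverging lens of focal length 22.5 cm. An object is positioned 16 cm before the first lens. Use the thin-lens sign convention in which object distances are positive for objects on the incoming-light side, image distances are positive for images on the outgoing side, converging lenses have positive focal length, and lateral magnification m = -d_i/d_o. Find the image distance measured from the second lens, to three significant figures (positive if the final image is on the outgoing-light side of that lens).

-13.3 cm

Lens 1: 1/d_i1 = 1/f_1 - 1/d_o1 = 1/4.5 - 1/16 = 0.15972 cm^-1, so d_i1 = 6.261 cm.
That image sits 32.239 cm in front of the second lens, so d_o2 = 32.239 cm.
Lens 2: 1/d_i2 = 1/f_2 - 1/d_o2 = 1/(-22.5) - 1/(32.239) = -0.07546 cm^-1, so d_i2 = -13.252 cm.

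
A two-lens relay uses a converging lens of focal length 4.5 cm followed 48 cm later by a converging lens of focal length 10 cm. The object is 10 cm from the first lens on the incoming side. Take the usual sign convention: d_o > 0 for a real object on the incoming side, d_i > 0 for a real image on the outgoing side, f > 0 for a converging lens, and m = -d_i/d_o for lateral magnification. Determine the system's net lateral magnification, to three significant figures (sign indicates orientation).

First lens: d_i1 = 1/(1/4.5 - 1/10) = 8.182 cm.
m_1 = -(8.182)/10 = -0.8182.
That image sits 39.818 cm in front of the second lens, so d_o2 = 39.818 cm.
Second lens: d_i2 = 1/(1/10 - 1/(39.818)) = 13.354 cm.
m_2 = -(13.354)/(39.818) = -0.3354.
Total m = m_1 x m_2 = (-0.8182)(-0.3354) = 0.2744.

0.274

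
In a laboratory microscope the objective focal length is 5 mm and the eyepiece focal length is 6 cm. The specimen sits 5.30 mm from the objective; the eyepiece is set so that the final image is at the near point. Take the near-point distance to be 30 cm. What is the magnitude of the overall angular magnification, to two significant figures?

Convert to cm: f_obj = 5 mm = 0.5 cm; d_o = 5.30 mm = 0.53 cm.
Objective: 1/d_i = 1/f_obj - 1/d_o = 1/0.5 - 1/0.53 = 0.11321 cm^-1, so d_i = 8.833 cm.
m_obj = -d_i/d_o = -8.833/0.53 = -16.667.
Eyepiece angular magnification (image at near point): M_eye = 1 + D/f_e = 1 + 30/6 = 6.000.
Overall M = m_obj x M_eye = (-16.667)(6.000) = -100.00.
|M| = 100.00.

100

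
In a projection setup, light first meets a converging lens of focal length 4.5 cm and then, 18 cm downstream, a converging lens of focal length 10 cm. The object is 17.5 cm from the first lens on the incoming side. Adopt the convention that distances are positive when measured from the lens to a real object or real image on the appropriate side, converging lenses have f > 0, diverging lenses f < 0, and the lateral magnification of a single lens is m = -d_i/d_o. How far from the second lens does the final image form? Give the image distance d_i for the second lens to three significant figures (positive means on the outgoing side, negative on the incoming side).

61.5 cm

Applying the thin-lens equation to the first lens, 1/4.5 = 1/17.5 + 1/d_i1, which gives d_i1 = 6.058 cm.
Object distance for lens 2: d_o2 = 18 - 6.058 = 11.942 cm.
Applying the thin-lens equation again with f_2 = 10 cm and d_o2 = 11.942 cm gives d_i2 = 61.485 cm.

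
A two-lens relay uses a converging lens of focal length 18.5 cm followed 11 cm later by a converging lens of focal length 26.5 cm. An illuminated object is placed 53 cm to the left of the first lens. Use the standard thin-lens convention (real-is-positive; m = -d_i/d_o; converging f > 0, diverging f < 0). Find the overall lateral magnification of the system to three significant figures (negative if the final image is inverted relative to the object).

Lens 1: 1/d_i1 = 1/f_1 - 1/d_o1 = 1/18.5 - 1/53 = 0.03519 cm^-1, so d_i1 = 28.420 cm.
m_1 = -(28.420)/53 = -0.5362.
This image would form 28.420 cm past lens 1, i.e. 17.420 cm beyond lens 2, so it is a virtual object for lens 2: d_o2 = 11 - 28.420 = -17.420 cm.
Lens 2: 1/d_i2 = 1/f_2 - 1/d_o2 = 1/26.5 - 1/(-17.420) = 0.09514 cm^-1, so d_i2 = 10.511 cm.
m_2 = -(10.511)/(-17.420) = 0.6034.
The system's lateral magnification is m_1 m_2 = (-0.5362)(0.6034) = -0.3235.

-0.324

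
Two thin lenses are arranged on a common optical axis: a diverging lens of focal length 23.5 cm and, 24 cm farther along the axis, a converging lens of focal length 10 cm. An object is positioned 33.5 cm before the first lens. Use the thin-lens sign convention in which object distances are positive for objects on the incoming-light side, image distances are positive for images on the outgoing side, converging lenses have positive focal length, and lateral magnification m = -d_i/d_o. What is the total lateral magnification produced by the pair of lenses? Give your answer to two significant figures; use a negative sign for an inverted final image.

-0.15

Applying the thin-lens equation to the first lens, 1/(-23.5) = 1/33.5 + 1/d_i1, which gives d_i1 = -13.811 cm.
Its lateral magnification is m_1 = -d_i1/d_o1 = -(-13.811)/33.5 = 0.4123.
With d_i1 < 0 the first image is virtual and lies on the object side; the object distance for lens 2 is d_o2 = 24 - (-13.811) = 37.811 cm.
Applying the thin-lens equation again with f_2 = 10 cm and d_o2 = 37.811 cm gives d_i2 = 13.596 cm.
m_2 = -(13.596)/(37.811) = -0.3596.
The system's lateral magnification is m_1 m_2 = (0.4123)(-0.3596) = -0.1482.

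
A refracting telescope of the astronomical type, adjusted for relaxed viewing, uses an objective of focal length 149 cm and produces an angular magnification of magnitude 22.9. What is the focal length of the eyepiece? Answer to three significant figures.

6.51 cm

|M| = f_obj/f_eye, so f_eye = f_obj/|M| = 149/22.9 = 6.507 cm.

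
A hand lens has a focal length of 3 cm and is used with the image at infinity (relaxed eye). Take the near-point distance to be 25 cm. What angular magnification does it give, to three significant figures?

8.33

M = D/f = 25/3 = 8.333.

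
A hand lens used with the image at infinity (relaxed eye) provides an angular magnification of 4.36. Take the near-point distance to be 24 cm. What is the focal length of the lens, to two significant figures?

5.5 cm

For the image at infinity, M = D/f.
f = D/M = 24/4.36 = 5.505 cm.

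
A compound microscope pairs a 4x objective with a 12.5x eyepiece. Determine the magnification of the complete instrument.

The overall magnification of a compound microscope is the product of the objective and eyepiece magnifications:
M = M_obj x M_eye = 4 x 12.5 = 50.

50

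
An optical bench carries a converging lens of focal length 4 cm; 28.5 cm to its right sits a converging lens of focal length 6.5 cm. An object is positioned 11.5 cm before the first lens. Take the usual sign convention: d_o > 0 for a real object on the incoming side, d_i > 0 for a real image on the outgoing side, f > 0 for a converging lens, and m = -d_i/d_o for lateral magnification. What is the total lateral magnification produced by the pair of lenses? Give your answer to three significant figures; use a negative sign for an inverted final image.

0.218

Applying the thin-lens equation to the first lens, 1/4 = 1/11.5 + 1/d_i1, which gives d_i1 = 6.133 cm.
Its lateral magnification is m_1 = -d_i1/d_o1 = -(6.133)/11.5 = -0.5333.
Object distance for lens 2: d_o2 = 28.5 - 6.133 = 22.367 cm.
Applying the thin-lens equation again with f_2 = 6.5 cm and d_o2 = 22.367 cm gives d_i2 = 9.163 cm.
m_2 = -(9.163)/(22.367) = -0.4097.
Total m = m_1 x m_2 = (-0.5333)(-0.4097) = 0.2185.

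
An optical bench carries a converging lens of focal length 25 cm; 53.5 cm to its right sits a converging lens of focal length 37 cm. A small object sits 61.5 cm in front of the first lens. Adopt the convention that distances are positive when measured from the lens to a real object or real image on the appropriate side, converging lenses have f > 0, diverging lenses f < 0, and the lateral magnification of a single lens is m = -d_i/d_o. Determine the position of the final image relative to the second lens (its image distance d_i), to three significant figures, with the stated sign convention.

Applying the thin-lens equation to the first lens, 1/25 = 1/61.5 + 1/d_i1, which gives d_i1 = 42.123 cm.
That image sits 11.377 cm in front of the second lens, so d_o2 = 11.377 cm.
Applying the thin-lens equation again with f_2 = 37 cm and d_o2 = 11.377 cm gives d_i2 = -16.428 cm.

-16.4 cm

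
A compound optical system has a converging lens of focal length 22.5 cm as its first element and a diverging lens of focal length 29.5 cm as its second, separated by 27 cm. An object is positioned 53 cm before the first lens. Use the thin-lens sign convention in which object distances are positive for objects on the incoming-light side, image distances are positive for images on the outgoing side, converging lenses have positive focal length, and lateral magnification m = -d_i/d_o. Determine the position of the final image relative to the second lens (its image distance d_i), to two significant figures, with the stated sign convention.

Applying the thin-lens equation to the first lens, 1/22.5 = 1/53 + 1/d_i1, which gives d_i1 = 39.098 cm.
This image would form 39.098 cm past lens 1, i.e. 12.098 cm beyond lens 2, so it is a virtual object for lens 2: d_o2 = 27 - 39.098 = -12.098 cm.
Applying the thin-lens equation again with f_2 = -29.5 cm and d_o2 = -12.098 cm gives d_i2 = 20.510 cm.

21 cm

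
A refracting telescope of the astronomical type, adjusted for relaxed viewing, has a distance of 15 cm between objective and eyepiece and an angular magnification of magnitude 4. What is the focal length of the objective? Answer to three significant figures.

12.0 cm

In normal adjustment the tube length equals f_obj + f_eye and |M| = f_obj/f_eye.
So f_obj = 4 f_eye and 4 f_eye + f_eye = 15 cm, giving f_eye = 15/5 = 3.000 cm and f_obj = 12.000 cm.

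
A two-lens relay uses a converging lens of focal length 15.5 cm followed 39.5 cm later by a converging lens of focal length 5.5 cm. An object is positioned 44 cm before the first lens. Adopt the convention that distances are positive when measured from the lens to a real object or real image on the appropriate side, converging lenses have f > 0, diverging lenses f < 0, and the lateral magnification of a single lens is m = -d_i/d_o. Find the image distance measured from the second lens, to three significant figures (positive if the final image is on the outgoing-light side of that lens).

Lens 1: 1/d_i1 = 1/f_1 - 1/d_o1 = 1/15.5 - 1/44 = 0.04179 cm^-1, so d_i1 = 23.930 cm.
That image sits 15.570 cm in front of the second lens, so d_o2 = 15.570 cm.
Lens 2: 1/d_i2 = 1/f_2 - 1/d_o2 = 1/5.5 - 1/(15.570) = 0.11759 cm^-1, so d_i2 = 8.504 cm.

8.50 cm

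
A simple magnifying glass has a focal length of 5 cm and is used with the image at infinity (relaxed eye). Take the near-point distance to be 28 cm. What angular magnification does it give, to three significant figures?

M = D/f = 28/5 = 5.600.

5.60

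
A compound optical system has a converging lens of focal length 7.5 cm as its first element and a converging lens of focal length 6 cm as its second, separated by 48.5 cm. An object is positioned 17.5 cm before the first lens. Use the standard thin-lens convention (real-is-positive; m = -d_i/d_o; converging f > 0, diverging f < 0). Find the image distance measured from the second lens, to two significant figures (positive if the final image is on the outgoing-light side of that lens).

7.2 cm

First lens: d_i1 = 1/(1/7.5 - 1/17.5) = 13.125 cm.
That image sits 35.375 cm in front of the second lens, so d_o2 = 35.375 cm.
Second lens: d_i2 = 1/(1/6 - 1/(35.375)) = 7.226 cm.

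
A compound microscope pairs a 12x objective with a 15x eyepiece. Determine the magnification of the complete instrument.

The overall magnification of a compound microscope is the product of the objective and eyepiece magnifications:
M = M_obj x M_eye = 12 x 15 = 180.

180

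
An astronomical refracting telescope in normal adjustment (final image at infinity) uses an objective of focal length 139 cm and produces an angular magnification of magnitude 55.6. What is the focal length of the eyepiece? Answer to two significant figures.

|M| = f_obj/f_eye, so f_eye = f_obj/|M| = 139/55.6 = 2.500 cm.

2.5 cm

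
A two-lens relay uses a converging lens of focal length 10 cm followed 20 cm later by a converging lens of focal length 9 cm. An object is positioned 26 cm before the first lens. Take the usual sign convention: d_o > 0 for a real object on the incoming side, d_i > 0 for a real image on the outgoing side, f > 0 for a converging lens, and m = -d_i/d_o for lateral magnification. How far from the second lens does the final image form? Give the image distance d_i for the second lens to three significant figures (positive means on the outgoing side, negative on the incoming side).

-6.43 cm

Applying the thin-lens equation to the first lens, 1/10 = 1/26 + 1/d_i1, which gives d_i1 = 16.250 cm.
That image sits 3.750 cm in front of the second lens, so d_o2 = 3.750 cm.
Applying the thin-lens equation again with f_2 = 9 cm and d_o2 = 3.750 cm gives d_i2 = -6.429 cm.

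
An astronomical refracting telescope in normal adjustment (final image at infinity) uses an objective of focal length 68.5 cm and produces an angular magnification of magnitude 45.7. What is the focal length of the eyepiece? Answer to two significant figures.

1.5 cm

|M| = f_obj/f_eye, so f_eye = f_obj/|M| = 68.5/45.7 = 1.499 cm.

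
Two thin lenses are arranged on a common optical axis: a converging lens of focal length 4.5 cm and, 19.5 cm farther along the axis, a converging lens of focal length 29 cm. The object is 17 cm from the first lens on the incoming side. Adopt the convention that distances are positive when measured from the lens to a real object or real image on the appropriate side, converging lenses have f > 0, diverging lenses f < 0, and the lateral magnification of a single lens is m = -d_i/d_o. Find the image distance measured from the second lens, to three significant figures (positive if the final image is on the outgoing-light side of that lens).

-24.8 cm

First lens: d_i1 = 1/(1/4.5 - 1/17) = 6.120 cm.
That image sits 13.380 cm in front of the second lens, so d_o2 = 13.380 cm.
Second lens: d_i2 = 1/(1/29 - 1/(13.380)) = -24.841 cm.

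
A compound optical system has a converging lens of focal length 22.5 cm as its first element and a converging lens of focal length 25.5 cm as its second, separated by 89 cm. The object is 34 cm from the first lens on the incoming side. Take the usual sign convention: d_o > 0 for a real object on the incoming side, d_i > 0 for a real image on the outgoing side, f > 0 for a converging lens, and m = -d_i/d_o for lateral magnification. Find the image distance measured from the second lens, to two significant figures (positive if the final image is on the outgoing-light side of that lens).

Lens 1: 1/d_i1 = 1/f_1 - 1/d_o1 = 1/22.5 - 1/34 = 0.01503 cm^-1, so d_i1 = 66.522 cm.
Object distance for lens 2: d_o2 = 89 - 66.522 = 22.478 cm.
Lens 2: 1/d_i2 = 1/f_2 - 1/d_o2 = 1/25.5 - 1/(22.478) = -0.00527 cm^-1, so d_i2 = -189.691 cm.

-190 cm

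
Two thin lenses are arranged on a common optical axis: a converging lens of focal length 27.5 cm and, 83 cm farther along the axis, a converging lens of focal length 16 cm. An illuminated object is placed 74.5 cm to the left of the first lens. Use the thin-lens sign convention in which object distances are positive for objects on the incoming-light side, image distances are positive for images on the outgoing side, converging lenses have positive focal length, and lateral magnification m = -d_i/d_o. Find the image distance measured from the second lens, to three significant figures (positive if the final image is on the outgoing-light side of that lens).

Lens 1: 1/d_i1 = 1/f_1 - 1/d_o1 = 1/27.5 - 1/74.5 = 0.02294 cm^-1, so d_i1 = 43.590 cm.
The intermediate image is 43.590 cm to the right of lens 1, so d_o2 = L - d_i1 = 83 - 43.590 = 39.410 cm.
Lens 2: 1/d_i2 = 1/f_2 - 1/d_o2 = 1/16 - 1/(39.410) = 0.03713 cm^-1, so d_i2 = 26.936 cm.

26.9 cm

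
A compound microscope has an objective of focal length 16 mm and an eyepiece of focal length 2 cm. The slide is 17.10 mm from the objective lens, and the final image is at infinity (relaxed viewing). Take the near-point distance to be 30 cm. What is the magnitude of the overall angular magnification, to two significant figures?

220

Convert to cm: f_obj = 16 mm = 1.6 cm; d_o = 17.10 mm = 1.71 cm.
Objective: 1/d_i = 1/f_obj - 1/d_o = 1/1.6 - 1/1.71 = 0.04020 cm^-1, so d_i = 24.873 cm.
m_obj = -d_i/d_o = -24.873/1.71 = -14.545.
Eyepiece angular magnification (image at infinity): M_eye = D/f_e = 30/2 = 15.000.
Overall M = m_obj x M_eye = (-14.545)(15.000) = -218.18.
|M| = 218.18.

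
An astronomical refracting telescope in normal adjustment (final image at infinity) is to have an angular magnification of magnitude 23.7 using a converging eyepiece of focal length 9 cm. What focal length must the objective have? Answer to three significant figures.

|M| = f_obj/|f_eye|, so f_obj = |M| x |f_eye| = 23.7 x 9 = 213.300 cm.

213 cm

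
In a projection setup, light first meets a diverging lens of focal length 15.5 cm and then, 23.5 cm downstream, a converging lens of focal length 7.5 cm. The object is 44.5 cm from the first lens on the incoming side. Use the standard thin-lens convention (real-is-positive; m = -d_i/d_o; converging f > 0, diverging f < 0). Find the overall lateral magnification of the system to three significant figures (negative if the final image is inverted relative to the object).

-0.0705

Lens 1: 1/d_i1 = 1/f_1 - 1/d_o1 = 1/(-15.5) - 1/44.5 = -0.08699 cm^-1, so d_i1 = -11.496 cm.
m_1 = -(-11.496)/44.5 = 0.2583.
With d_i1 < 0 the first image is virtual and lies on the object side; the object distance for lens 2 is d_o2 = 23.5 - (-11.496) = 34.996 cm.
Lens 2: 1/d_i2 = 1/f_2 - 1/d_o2 = 1/7.5 - 1/(34.996) = 0.10476 cm^-1, so d_i2 = 9.546 cm.
m_2 = -(9.546)/(34.996) = -0.2728.
Overall magnification: m = m_1 m_2 = -0.0705.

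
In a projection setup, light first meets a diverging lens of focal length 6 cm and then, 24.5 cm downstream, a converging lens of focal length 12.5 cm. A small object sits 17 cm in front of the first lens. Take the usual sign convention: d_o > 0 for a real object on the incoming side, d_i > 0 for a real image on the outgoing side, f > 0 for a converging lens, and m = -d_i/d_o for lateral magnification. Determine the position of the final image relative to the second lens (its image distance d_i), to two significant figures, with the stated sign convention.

22 cm

Lens 1: 1/d_i1 = 1/f_1 - 1/d_o1 = 1/(-6) - 1/17 = -0.22549 cm^-1, so d_i1 = -4.435 cm.
With d_i1 < 0 the first image is virtual and lies on the object side; the object distance for lens 2 is d_o2 = 24.5 - (-4.435) = 28.935 cm.
Lens 2: 1/d_i2 = 1/f_2 - 1/d_o2 = 1/12.5 - 1/(28.935) = 0.04544 cm^-1, so d_i2 = 22.007 cm.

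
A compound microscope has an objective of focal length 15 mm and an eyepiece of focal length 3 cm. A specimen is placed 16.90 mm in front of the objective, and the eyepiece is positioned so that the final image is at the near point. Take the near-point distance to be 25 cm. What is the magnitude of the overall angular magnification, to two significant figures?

74

Convert to cm: f_obj = 15 mm = 1.5 cm; d_o = 16.90 mm = 1.69 cm.
Objective: 1/d_i = 1/f_obj - 1/d_o = 1/1.5 - 1/1.69 = 0.07495 cm^-1, so d_i = 13.342 cm.
m_obj = -d_i/d_o = -13.342/1.69 = -7.895.
Eyepiece angular magnification (image at near point): M_eye = 1 + D/f_e = 1 + 25/3 = 9.333.
Overall M = m_obj x M_eye = (-7.895)(9.333) = -73.68.
|M| = 73.68.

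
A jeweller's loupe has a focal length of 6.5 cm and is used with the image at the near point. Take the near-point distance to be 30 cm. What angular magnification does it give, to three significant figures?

M = 1 + D/f = 1 + 30/6.5 = 5.615.

5.62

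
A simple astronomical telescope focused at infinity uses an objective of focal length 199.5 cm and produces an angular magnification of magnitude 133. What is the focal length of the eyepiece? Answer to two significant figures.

1.5 cm

|M| = f_obj/f_eye, so f_eye = f_obj/|M| = 199.5/133.0 = 1.500 cm.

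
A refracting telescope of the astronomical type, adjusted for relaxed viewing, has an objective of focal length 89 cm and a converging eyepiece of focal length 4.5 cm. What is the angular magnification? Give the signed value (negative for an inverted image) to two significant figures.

M = -f_obj/f_eye = -89/(4.5) = -19.778.

-20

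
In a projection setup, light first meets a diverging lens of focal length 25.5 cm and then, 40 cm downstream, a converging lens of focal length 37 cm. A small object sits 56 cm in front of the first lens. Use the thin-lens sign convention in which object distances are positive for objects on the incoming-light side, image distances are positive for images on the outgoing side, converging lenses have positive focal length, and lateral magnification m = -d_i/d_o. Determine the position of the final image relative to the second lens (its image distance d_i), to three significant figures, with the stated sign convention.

104 cm

Applying the thin-lens equation to the first lens, 1/(-25.5) = 1/56 + 1/d_i1, which gives d_i1 = -17.521 cm.
With d_i1 < 0 the first image is virtual and lies on the object side; the object distance for lens 2 is d_o2 = 40 - (-17.521) = 57.521 cm.
Applying the thin-lens equation again with f_2 = 37 cm and d_o2 = 57.521 cm gives d_i2 = 103.711 cm.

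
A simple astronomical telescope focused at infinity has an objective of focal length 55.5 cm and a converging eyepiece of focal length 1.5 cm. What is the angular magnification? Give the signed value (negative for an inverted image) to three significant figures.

-37.0

M = -f_obj/f_eye = -55.5/(1.5) = -37.000.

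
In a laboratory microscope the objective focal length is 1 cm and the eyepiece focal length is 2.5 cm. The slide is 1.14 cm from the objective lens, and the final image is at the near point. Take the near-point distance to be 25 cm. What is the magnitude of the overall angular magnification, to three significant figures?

Objective: 1/d_i = 1/f_obj - 1/d_o = 1/1 - 1/1.14 = 0.12281 cm^-1, so d_i = 8.143 cm.
m_obj = -d_i/d_o = -8.143/1.14 = -7.143.
Eyepiece angular magnification (image at near point): M_eye = 1 + D/f_e = 1 + 25/2.5 = 11.000.
Overall M = m_obj x M_eye = (-7.143)(11.000) = -78.57.
|M| = 78.57.

78.6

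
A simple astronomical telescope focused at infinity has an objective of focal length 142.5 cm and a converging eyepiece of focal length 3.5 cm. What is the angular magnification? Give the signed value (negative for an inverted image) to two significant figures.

M = -f_obj/f_eye = -142.5/(3.5) = -40.714.

-41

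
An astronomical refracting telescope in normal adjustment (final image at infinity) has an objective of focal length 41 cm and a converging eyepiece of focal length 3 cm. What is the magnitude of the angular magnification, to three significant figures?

|M| = f_obj/|f_eye| = 41/3 = 13.667.

13.7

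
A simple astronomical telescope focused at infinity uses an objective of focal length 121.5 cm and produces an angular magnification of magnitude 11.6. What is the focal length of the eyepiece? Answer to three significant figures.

10.5 cm

|M| = f_obj/f_eye, so f_eye = f_obj/|M| = 121.5/11.6 = 10.474 cm.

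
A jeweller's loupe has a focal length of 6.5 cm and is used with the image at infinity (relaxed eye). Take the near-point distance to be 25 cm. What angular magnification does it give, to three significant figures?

3.85

M = D/f = 25/6.5 = 3.846.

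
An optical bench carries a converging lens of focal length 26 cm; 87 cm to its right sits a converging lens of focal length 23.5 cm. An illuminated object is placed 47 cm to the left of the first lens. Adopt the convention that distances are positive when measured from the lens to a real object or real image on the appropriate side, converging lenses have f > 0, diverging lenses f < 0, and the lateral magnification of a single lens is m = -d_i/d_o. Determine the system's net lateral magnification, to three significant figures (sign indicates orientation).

Lens 1: 1/d_i1 = 1/f_1 - 1/d_o1 = 1/26 - 1/47 = 0.01718 cm^-1, so d_i1 = 58.190 cm.
m_1 = -(58.190)/47 = -1.2381.
The intermediate image is 58.190 cm to the right of lens 1, so d_o2 = L - d_i1 = 87 - 58.190 = 28.810 cm.
Lens 2: 1/d_i2 = 1/f_2 - 1/d_o2 = 1/23.5 - 1/(28.810) = 0.00784 cm^-1, so d_i2 = 127.511 cm.
m_2 = -(127.511)/(28.810) = -4.4260.
Total m = m_1 x m_2 = (-1.2381)(-4.4260) = 5.4798.

5.48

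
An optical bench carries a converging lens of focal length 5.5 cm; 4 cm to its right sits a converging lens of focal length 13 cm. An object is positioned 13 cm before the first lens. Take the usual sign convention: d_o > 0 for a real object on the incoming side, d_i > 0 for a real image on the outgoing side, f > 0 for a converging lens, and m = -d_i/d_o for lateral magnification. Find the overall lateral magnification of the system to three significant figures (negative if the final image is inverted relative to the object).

-0.514

First lens: d_i1 = 1/(1/5.5 - 1/13) = 9.533 cm.
m_1 = -(9.533)/13 = -0.7333.
This image would form 9.533 cm past lens 1, i.e. 5.533 cm beyond lens 2, so it is a virtual object for lens 2: d_o2 = 4 - 9.533 = -5.533 cm.
Second lens: d_i2 = 1/(1/13 - 1/(-5.533)) = 3.881 cm.
m_2 = -(3.881)/(-5.533) = 0.7014.
Total m = m_1 x m_2 = (-0.7333)(0.7014) = -0.5144.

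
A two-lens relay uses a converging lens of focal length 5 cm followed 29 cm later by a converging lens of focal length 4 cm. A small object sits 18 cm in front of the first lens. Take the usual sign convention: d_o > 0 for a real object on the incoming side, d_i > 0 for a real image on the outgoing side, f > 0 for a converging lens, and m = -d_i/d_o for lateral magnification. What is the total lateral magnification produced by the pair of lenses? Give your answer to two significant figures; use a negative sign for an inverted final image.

0.085

Lens 1: 1/d_i1 = 1/f_1 - 1/d_o1 = 1/5 - 1/18 = 0.14444 cm^-1, so d_i1 = 6.923 cm.
m_1 = -(6.923)/18 = -0.3846.
The intermediate image is 6.923 cm to the right of lens 1, so d_o2 = L - d_i1 = 29 - 6.923 = 22.077 cm.
Lens 2: 1/d_i2 = 1/f_2 - 1/d_o2 = 1/4 - 1/(22.077) = 0.20470 cm^-1, so d_i2 = 4.885 cm.
m_2 = -(4.885)/(22.077) = -0.2213.
The system's lateral magnification is m_1 m_2 = (-0.3846)(-0.2213) = 0.0851.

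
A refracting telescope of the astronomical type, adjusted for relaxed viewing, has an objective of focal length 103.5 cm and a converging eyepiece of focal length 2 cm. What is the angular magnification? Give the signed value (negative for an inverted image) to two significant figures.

M = -f_obj/f_eye = -103.5/(2) = -51.750.

-52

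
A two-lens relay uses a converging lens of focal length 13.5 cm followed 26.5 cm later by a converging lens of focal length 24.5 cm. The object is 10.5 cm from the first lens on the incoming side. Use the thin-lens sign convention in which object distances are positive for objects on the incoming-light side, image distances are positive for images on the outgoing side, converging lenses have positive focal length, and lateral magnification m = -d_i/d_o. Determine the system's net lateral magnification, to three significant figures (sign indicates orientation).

-2.24

Lens 1: 1/d_i1 = 1/f_1 - 1/d_o1 = 1/13.5 - 1/10.5 = -0.02116 cm^-1, so d_i1 = -47.250 cm.
m_1 = -(-47.250)/10.5 = 4.5000.
With d_i1 < 0 the first image is virtual and lies on the object side; the object distance for lens 2 is d_o2 = 26.5 - (-47.250) = 73.750 cm.
Lens 2: 1/d_i2 = 1/f_2 - 1/d_o2 = 1/24.5 - 1/(73.750) = 0.02726 cm^-1, so d_i2 = 36.688 cm.
m_2 = -(36.688)/(73.750) = -0.4975.
Total m = m_1 x m_2 = (4.5000)(-0.4975) = -2.2386.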